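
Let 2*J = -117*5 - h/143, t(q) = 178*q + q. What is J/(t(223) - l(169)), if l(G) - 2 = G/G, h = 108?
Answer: -83763/11415404 ≈ -0.0073377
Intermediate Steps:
l(G) = 3 (l(G) = 2 + G/G = 2 + 1 = 3)
t(q) = 179*q
J = -83763/286 (J = (-117*5 - 108/143)/2 = (-585 - 108/143)/2 = (½)*(-83763/143) = -83763/286 ≈ -292.88)
J/(t(223) - l(169)) = -83763/(286*(179*223 - 1*3)) = -83763/(286*(39917 - 3)) = -83763/286/39914 = -83763/286*1/39914 = -83763/11415404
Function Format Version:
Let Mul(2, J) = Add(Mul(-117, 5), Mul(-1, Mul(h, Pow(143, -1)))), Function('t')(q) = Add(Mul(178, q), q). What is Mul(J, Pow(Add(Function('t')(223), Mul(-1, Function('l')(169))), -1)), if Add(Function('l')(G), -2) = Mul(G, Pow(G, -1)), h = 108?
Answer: Rational(-83763, 11415404) ≈ -0.0073377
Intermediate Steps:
Function('l')(G) = 3 (Function('l')(G) = Add(2, Mul(G, Pow(G, -1))) = Add(2, 1) = 3)
Function('t')(q) = Mul(179, q)
J = Rational(-83763, 286) (J = Mul(Rational(1, 2), Add(Mul(-117, 5), Mul(-1, Mul(108, Pow(143, -1))))) = Mul(Rational(1, 2), Add(-585, Mul(-1, Mul(108, Rational(1, 143))))) = Mul(Rational(1, 2), Add(-585, Mul(-1, Rational(108, 143)))) = Mul(Rational(1, 2), Add(-585, Rational(-108, 143))) = Mul(Rational(1, 2), Rational(-83763, 143)) = Rational(-83763, 286) ≈ -292.88)
Mul(J, Pow(Add(Function('t')(223), Mul(-1, Function('l')(169))), -1)) = Mul(Rational(-83763, 286), Pow(Add(Mul(179, 223), Mul(-1, 3)), -1)) = Mul(Rational(-83763, 286), Pow(Add(39917, -3), -1)) = Mul(Rational(-83763, 286), Pow(39914, -1)) = Mul(Rational(-83763, 286), Rational(1, 39914)) = Rational(-83763, 11415404)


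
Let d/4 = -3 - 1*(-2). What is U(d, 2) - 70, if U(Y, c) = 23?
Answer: -47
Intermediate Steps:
d = -4 (d = 4*(-3 - 1*(-2)) = 4*(-3 + 2) = 4*(-1) = -4)
U(d, 2) - 70 = 23 - 70 = -47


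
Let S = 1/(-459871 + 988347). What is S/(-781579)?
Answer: -1/413045743604 ≈ -2.4210e-12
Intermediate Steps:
S = 1/528476 ≈ 1.8922e-6
S/(-781579) = (1/528476)/(-781579) = (1/528476)*(-1/781579) = -1/413045743604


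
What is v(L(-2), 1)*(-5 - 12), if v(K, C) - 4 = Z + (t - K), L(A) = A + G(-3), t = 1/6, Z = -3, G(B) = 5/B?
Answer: -493/6 ≈ -82.167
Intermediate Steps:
t = 1/6 ≈ 0.16667
L(A) = -5/3 + A (L(A) = A + 5/(-3) = A + 5*(-1/3) = A - 5/3 = -5/3 + A)
v(K, C) = 7/6 - K (v(K, C) = 4 + (-3 + (1/6 - K)) = 4 + (-17/6 - K) = 7/6 - K)
v(L(-2), 1)*(-5 - 12) = (7/6 - (-5/3 - 2))*(-5 - 12) = (7/6 - 1*(-11/3))*(-17) = (7/6 + 11/3)*(-17) = (29/6)*(-17) = -493/6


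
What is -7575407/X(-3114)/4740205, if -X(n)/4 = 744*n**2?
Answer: 7575407/136794068798359680 ≈ 5.5378e-11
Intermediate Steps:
X(n) = -2976*n**2
-7575407/X(-3114)/4740205 = -7575407/((-2976*(-3114)**2))/4740205 = -7575407/((-2976*9696996))*(1/4740205) = -7575407/(-28858260096)*(1/4740205) = -7575407*(-1/28858260096)*(1/4740205) = (7575407/28858260096)*(1/4740205) = 7575407/136794068798359680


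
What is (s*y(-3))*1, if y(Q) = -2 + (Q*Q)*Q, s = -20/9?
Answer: 580/9 ≈ 64.444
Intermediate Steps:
s = -20/9 (s = -20*⅑ = -20/9 ≈ -2.2222)
y(Q) = -2 + Q³ (y(Q) = -2 + Q²*Q = -2 + Q³)
(s*y(-3))*1 = -20*(-2 + (-3)³)/9*1 = -20*(-2 - 27)/9*1 = -20/9*(-29)*1 = (580/9)*1 = 580/9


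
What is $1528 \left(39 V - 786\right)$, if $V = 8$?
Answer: $-724272$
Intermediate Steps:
$1528 \left(39 V - 786\right) = 1528 \left(39 \cdot 8 - 786\right) = 1528 \left(312 - 786\right) = 1528 \left(-474\right) = -724272$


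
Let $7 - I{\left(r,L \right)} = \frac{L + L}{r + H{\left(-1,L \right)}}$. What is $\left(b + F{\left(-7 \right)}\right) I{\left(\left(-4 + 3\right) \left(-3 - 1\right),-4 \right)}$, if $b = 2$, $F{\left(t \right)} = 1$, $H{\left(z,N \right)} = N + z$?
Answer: $-3$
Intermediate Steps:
$I{\left(r,L \right)} = 7 - \frac{2 L}{-1 + L + r}$ ($I{\left(r,L \right)} = 7 - \frac{L + L}{r + \left(L - 1\right)} = 7 - \frac{2 L}{r + \left(-1 + L\right)} = 7 - \frac{2 L}{-1 + L + r}$)
$\left(b + F{\left(-7 \right)}\right) I{\left(\left(-4 + 3\right) \left(-3 - 1\right),-4 \right)} = \left(2 + 1\right) \frac{-7 + 5 \left(-4\right) + 7 \left(-4 + 3\right) \left(-3 - 1\right)}{-1 - 4 + \left(-4 + 3\right) \left(-3 - 1\right)} = 3 \frac{-7 - 20 + 7 \left(\left(-1\right) \left(-4\right)\right)}{-1 - 4 - -4} = 3 \frac{-7 - 20 + 7 \cdot 4}{-1 - 4 + 4} = 3 \frac{-7 - 20 + 28}{-1} = 3 \left(\left(-1\right) 1\right) = 3 \left(-1\right) = -3$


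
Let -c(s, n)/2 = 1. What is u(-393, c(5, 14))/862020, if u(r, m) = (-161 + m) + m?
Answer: -11/57468 ≈ -0.00019141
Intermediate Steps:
c(s, n) = -2 (c(s, n) = -2*1 = -2)
u(r, m) = -161 + 2*m
u(-393, c(5, 14))/862020 = (-161 + 2*(-2))/862020 = (-161 - 4)*(1/862020) = -165*1/862020 = -11/57468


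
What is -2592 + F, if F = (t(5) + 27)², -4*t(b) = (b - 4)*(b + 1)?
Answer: -7767/4 ≈ -1941.8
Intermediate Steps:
t(b) = -(1 + b)*(-4 + b)/4 (t(b) = -(b - 4)*(b + 1)/4 = -(-4 + b)*(1 + b)/4 = -(1 + b)*(-4 + b)/4)
F = 2601/4 (F = ((1 - ¼*5² + (¾)*5) + 27)² = ((1 - ¼*25 + 15/4) + 27)² = ((1 - 25/4 + 15/4) + 27)² = (-3/2 + 27)² = (51/2)² = 2601/4 ≈ 650.25)
-2592 + F = -2592 + 2601/4 = -7767/4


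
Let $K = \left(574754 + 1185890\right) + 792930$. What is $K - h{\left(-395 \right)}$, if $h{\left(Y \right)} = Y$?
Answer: $2553969$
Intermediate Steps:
$K = 2553574$ ($K = 1760644 + 792930 = 2553574$)
$K - h{\left(-395 \right)} = 2553574 - -395 = 2553574 + 395 = 2553969$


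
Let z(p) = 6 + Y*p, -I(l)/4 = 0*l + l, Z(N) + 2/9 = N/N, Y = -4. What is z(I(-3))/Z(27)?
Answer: -54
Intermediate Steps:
Z(N) = 7/9 (Z(N) = -2/9 + N/N = -2/9 + 1 = 7/9)
I(l) = -4*l (I(l) = -4*(0*l + l) = -4*(0 + l) = -4*l)
z(p) = 6 - 4*p
z(I(-3))/Z(27) = (6 - (-16)*(-3))/(7/9) = (6 - 4*12)*(9/7) = (6 - 48)*(9/7) = -42*9/7 = -54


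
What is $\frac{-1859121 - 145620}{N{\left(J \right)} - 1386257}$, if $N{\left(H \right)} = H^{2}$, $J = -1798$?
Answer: $- \frac{2004741}{1846547} \approx -1.0857$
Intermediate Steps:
$\frac{-1859121 - 145620}{N{\left(J \right)} - 1386257} = \frac{-1859121 - 145620}{\left(-1798\right)^{2} - 1386257} = - \frac{2004741}{3232804 - 1386257} = - \frac{2004741}{1846547}$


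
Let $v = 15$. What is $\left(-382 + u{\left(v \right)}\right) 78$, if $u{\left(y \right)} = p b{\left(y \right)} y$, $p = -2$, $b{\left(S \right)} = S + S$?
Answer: $-99996$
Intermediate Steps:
$b{\left(S \right)} = 2 S$
$u{\left(y \right)} = - 4 y^{2}$ ($u{\left(y \right)} = - 2 \cdot 2 y y = - 4 y y = - 4 y^{2}$)
$\left(-382 + u{\left(v \right)}\right) 78 = \left(-382 - 4 \cdot 15^{2}\right) 78 = \left(-382 - 900\right) 78 = \left(-1282\right) 78 = -99996$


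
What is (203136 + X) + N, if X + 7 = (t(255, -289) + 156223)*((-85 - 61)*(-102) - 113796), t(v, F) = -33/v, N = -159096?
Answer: -1313336934571/85 ≈ -1.5451e+10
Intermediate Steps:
X = -1313340677971/85 (X = -7 + (-33/255 + 156223)*((-85 - 61)*(-102) - 113796) = -7 + (-33*1/255 + 156223)*(-146*(-102) - 113796) = -7 + (-11/85 + 156223)*(14892 - 113796) = -7 + (13278944/85)*(-98904) = -7 - 1313340677376/85 = -1313340677971/85 ≈ -1.5451e+10)
(203136 + X) + N = (203136 - 1313340677971/85) - 159096 = -1313323411411/85 - 159096 = -1313336934571/85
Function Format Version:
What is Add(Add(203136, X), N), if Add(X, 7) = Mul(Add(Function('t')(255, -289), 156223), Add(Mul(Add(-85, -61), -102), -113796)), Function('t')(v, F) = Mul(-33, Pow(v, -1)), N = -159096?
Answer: Rational(-1313336934571, 85) ≈ -1.5451e+10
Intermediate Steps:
X = Rational(-1313340677971, 85) (X = Add(-7, Mul(Add(Mul(-33, Pow(255, -1)), 156223), Add(Mul(Add(-85, -61), -102), -113796))) = Add(-7, Mul(Add(Mul(-33, Rational(1, 255)), 156223), Add(Mul(-146, -102), -113796))) = Add(-7, Mul(Add(Rational(-11, 85), 156223), Add(14892, -113796))) = Add(-7, Mul(Rational(13278944, 85), -98904)) = Add(-7, Rational(-1313340677376, 85)) = Rational(-1313340677971, 85) ≈ -1.5451e+10)
Add(Add(203136, X), N) = Add(Add(203136, Rational(-1313340677971, 85)), -159096) = Add(Rational(-1313323411411, 85), -159096) = Rational(-1313336934571, 85)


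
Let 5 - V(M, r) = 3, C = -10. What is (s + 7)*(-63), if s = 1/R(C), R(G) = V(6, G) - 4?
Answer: -819/2 ≈ -409.50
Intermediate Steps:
V(M, r) = 2 (V(M, r) = 5 - 1*3 = 5 - 3 = 2)
R(G) = -2 (R(G) = 2 - 4 = -2)
s = -½ (s = 1/(-2) = -½ ≈ -0.50000)
(s + 7)*(-63) = (-½ + 7)*(-63) = (13/2)*(-63) = -819/2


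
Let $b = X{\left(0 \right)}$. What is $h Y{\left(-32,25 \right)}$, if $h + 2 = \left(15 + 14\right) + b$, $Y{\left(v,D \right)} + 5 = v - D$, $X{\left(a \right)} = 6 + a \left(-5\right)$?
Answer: $-2046$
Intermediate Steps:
$X{\left(a \right)} = 6 - 5 a$
$b = 6$ ($b = 6 - 0 = 6 + 0 = 6$)
$Y{\left(v,D \right)} = -5 + v - D$ ($Y{\left(v,D \right)} = -5 - \left(D - v\right) = -5 + v - D$)
$h = 33$ ($h = -2 + \left(\left(15 + 14\right) + 6\right) = -2 + \left(29 + 6\right) = -2 + 35 = 33$)
$h Y{\left(-32,25 \right)} = 33 \left(-5 - 32 - 25\right) = 33 \left(-62\right) = -2046$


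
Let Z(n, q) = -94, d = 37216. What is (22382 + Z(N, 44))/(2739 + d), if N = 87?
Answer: 22288/39955 ≈ 0.55783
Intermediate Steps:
(22382 + Z(N, 44))/(2739 + d) = (22382 - 94)/(2739 + 37216) = 22288/39955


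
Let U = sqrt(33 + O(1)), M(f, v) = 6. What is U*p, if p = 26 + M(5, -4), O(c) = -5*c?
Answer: 64*sqrt(7) ≈ 169.33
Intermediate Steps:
U = 2*sqrt(7) (U = sqrt(33 - 5*1) = sqrt(33 - 5) = sqrt(28) = 2*sqrt(7) ≈ 5.2915)
p = 32 (p = 26 + 6 = 32)
U*p = (2*sqrt(7))*32 = 64*sqrt(7)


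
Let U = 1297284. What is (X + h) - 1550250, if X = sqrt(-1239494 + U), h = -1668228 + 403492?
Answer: -2814986 + sqrt(57790) ≈ -2.8147e+6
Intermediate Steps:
h = -1264736
X = sqrt(57790) (X = sqrt(-1239494 + 1297284) = sqrt(57790) ≈ 240.40)
(X + h) - 1550250 = (sqrt(57790) - 1264736) - 1550250 = (-1264736 + sqrt(57790)) - 1550250 = -2814986 + sqrt(57790)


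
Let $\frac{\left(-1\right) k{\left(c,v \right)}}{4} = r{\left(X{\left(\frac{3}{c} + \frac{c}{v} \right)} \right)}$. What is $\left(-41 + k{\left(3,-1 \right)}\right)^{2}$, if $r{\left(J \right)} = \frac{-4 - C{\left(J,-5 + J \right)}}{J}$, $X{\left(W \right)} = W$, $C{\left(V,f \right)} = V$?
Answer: $2025$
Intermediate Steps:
$r{\left(J \right)} = \frac{-4 - J}{J}$
$k{\left(c,v \right)} = - \frac{4 \left(-4 - \frac{3}{c} - \frac{c}{v}\right)}{\frac{3}{c} + \frac{c}{v}}$ ($k{\left(c,v \right)} = - 4 \frac{-4 - \left(\frac{3}{c} + \frac{c}{v}\right)}{\frac{3}{c} + \frac{c}{v}} = - 4 \frac{-4 - \frac{3}{c} - \frac{c}{v}}{\frac{3}{c} + \frac{c}{v}} = - \frac{4 \left(-4 - \frac{3}{c} - \frac{c}{v}\right)}{\frac{3}{c} + \frac{c}{v}}$)
$\left(-41 + k{\left(3,-1 \right)}\right)^{2} = \left(-41 + \frac{4 \left(3^{2} + 3 \left(-1\right) + 4 \cdot 3 \left(-1\right)\right)}{3^{2} + 3 \left(-1\right)}\right)^{2} = \left(-41 + \frac{4 \left(9 - 3 - 12\right)}{9 - 3}\right)^{2} = \left(-41 + 4 \cdot \frac{1}{6} \left(-6\right)\right)^{2} = \left(-41 - 4\right)^{2} = \left(-45\right)^{2} = 2025$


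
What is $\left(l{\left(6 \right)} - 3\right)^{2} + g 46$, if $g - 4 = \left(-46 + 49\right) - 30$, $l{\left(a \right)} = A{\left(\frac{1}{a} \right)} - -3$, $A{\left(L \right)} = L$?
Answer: $- \frac{38087}{36} \approx -1058.0$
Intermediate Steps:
$l{\left(a \right)} = 3 + \frac{1}{a}$ ($l{\left(a \right)} = \frac{1}{a} - -3 = \frac{1}{a} + 3 = 3 + \frac{1}{a}$)
$g = -23$ ($g = 4 + \left(\left(-46 + 49\right) - 30\right) = 4 + \left(3 - 30\right) = 4 - 27 = -23$)
$\left(l{\left(6 \right)} - 3\right)^{2} + g 46 = \left(\left(3 + \frac{1}{6}\right) - 3\right)^{2} - 1058 = \left(\frac{19}{6} - 3\right)^{2} - 1058 = \left(\frac{1}{6}\right)^{2} - 1058 = \frac{1}{36} - 1058 = - \frac{38087}{36}$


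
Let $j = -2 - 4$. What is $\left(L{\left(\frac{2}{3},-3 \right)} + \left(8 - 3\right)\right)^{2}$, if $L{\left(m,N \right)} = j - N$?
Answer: $4$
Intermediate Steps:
$j = -6$ ($j = -2 - 4 = -6$)
$L{\left(m,N \right)} = -6 - N$
$\left(L{\left(\frac{2}{3},-3 \right)} + \left(8 - 3\right)\right)^{2} = \left(\left(-6 - -3\right) + \left(8 - 3\right)\right)^{2} = \left(\left(-6 + 3\right) + \left(8 - 3\right)\right)^{2} = \left(-3 + 5\right)^{2} = 2^{2} = 4$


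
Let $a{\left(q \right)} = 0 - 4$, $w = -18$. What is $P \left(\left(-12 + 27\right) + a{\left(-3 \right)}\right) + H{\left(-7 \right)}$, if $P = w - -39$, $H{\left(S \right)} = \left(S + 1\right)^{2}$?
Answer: $267$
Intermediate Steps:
$a{\left(q \right)} = -4$
$H{\left(S \right)} = \left(1 + S\right)^{2}$
$P = 21$ ($P = -18 - -39 = -18 + 39 = 21$)
$P \left(\left(-12 + 27\right) + a{\left(-3 \right)}\right) + H{\left(-7 \right)} = 21 \left(\left(-12 + 27\right) - 4\right) + \left(1 - 7\right)^{2} = 21 \left(15 - 4\right) + \left(-6\right)^{2} = 21 \cdot 11 + 36 = 231 + 36 = 267$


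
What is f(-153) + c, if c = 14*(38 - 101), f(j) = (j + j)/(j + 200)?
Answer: -41760/47 ≈ -888.51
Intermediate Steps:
f(j) = 2*j/(200 + j) (f(j) = (2*j)/(200 + j) = 2*j/(200 + j))
c = -882 (c = 14*(-63) = -882)
f(-153) + c = 2*(-153)/(200 - 153) - 882 = 2*(-153)/47 - 882 = 2*(-153)*(1/47) - 882 = -306/47 - 882 = -41760/47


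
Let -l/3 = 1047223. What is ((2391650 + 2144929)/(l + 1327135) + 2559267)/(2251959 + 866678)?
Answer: 4643872449999/5658872870158 ≈ 0.82064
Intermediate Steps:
l = -3141669 (l = -3*1047223 = -3141669)
((2391650 + 2144929)/(l + 1327135) + 2559267)/(2251959 + 866678) = ((2391650 + 2144929)/(-3141669 + 1327135) + 2559267)/(2251959 + 866678) = (4536579/(-1814534) + 2559267)/3118637 = (4536579*(-1/1814534) + 2559267)*(1/3118637) = (-4536579/1814534 + 2559267)*(1/3118637) = (4643872449999/1814534)*(1/3118637) = 4643872449999/5658872870158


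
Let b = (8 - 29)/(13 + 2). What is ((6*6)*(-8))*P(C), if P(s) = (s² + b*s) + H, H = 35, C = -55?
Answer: -903456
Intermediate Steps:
b = -7/5 (b = -21/15 = -21*1/15 = -7/5 ≈ -1.4000)
P(s) = 35 + s² - 7*s/5 (P(s) = (s² - 7*s/5) + 35 = 35 + s² - 7*s/5)
((6*6)*(-8))*P(C) = ((6*6)*(-8))*(35 + (-55)² - 7/5*(-55)) = (36*(-8))*(35 + 3025 + 77) = -288*3137 = -903456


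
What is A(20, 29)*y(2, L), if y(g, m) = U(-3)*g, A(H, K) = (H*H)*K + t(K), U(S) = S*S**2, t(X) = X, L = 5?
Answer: -627966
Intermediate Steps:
U(S) = S**3
A(H, K) = K + K*H**2 (A(H, K) = (H*H)*K + K = H**2*K + K = K*H**2 + K = K + K*H**2)
y(g, m) = -27*g (y(g, m) = (-3)**3*g = -27*g)
A(20, 29)*y(2, L) = (29*(1 + 20**2))*(-27*2) = (29*(1 + 400))*(-54) = (29*401)*(-54) = 11629*(-54) = -627966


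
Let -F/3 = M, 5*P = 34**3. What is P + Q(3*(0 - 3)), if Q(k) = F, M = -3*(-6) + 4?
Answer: 38974/5 ≈ 7794.8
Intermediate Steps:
P = 39304/5 (P = (1/5)*34**3 = (1/5)*39304 = 39304/5 ≈ 7860.8)
M = 22 (M = 18 + 4 = 22)
F = -66 (F = -3*22 = -66)
Q(k) = -66
P + Q(3*(0 - 3)) = 39304/5 - 66 = 38974/5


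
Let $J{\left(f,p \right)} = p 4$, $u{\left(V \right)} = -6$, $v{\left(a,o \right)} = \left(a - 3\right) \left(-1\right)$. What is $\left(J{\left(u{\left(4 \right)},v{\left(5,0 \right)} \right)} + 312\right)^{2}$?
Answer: $92416$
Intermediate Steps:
$v{\left(a,o \right)} = 3 - a$ ($v{\left(a,o \right)} = \left(-3 + a\right) \left(-1\right) = 3 - a$)
$J{\left(f,p \right)} = 4 p$
$\left(J{\left(u{\left(4 \right)},v{\left(5,0 \right)} \right)} + 312\right)^{2} = \left(4 \left(3 - 5\right) + 312\right)^{2} = \left(4 \left(-2\right) + 312\right)^{2} = \left(-8 + 312\right)^{2} = 304^{2} = 92416$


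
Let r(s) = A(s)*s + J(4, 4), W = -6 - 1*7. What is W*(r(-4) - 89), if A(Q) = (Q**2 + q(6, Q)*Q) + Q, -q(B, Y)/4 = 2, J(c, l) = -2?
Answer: 3471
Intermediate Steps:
q(B, Y) = -8 (q(B, Y) = -4*2 = -8)
W = -13 (W = -6 - 7 = -13)
A(Q) = Q**2 - 7*Q (A(Q) = (Q**2 - 8*Q) + Q = Q**2 - 7*Q)
r(s) = -2 + s**2*(-7 + s) (r(s) = (s*(-7 + s))*s - 2 = s**2*(-7 + s) - 2 = -2 + s**2*(-7 + s))
W*(r(-4) - 89) = -13*((-2 + (-4)**2*(-7 - 4)) - 89) = -13*((-2 + 16*(-11)) - 89) = -13*((-2 - 176) - 89) = -13*(-178 - 89) = -13*(-267) = 3471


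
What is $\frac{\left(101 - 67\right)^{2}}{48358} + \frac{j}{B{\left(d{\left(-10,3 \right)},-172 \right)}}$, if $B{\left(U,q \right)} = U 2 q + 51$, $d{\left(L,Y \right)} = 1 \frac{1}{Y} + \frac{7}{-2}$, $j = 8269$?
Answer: $\frac{601785791}{82716359} \approx 7.2753$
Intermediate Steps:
$d{\left(L,Y \right)} = - \frac{7}{2} + \frac{1}{Y}$ ($d{\left(L,Y \right)} = \frac{1}{Y} + 7 \left(- \frac{1}{2}\right) = \frac{1}{Y} - \frac{7}{2} = - \frac{7}{2} + \frac{1}{Y}$)
$B{\left(U,q \right)} = 51 + 2 U q$ ($B{\left(U,q \right)} = 2 U q + 51 = 51 + 2 U q$)
$\frac{\left(101 - 67\right)^{2}}{48358} + \frac{j}{B{\left(d{\left(-10,3 \right)},-172 \right)}} = \frac{\left(101 - 67\right)^{2}}{48358} + \frac{8269}{51 + 2 \left(- \frac{7}{2} + \frac{1}{3}\right) \left(-172\right)} = 34^{2} \cdot \frac{1}{48358} + \frac{8269}{51 + 2 \left(- \frac{7}{2} + \frac{1}{3}\right) \left(-172\right)} = 1156 \cdot \frac{1}{48358} + \frac{8269}{51 + 2 \left(- \frac{19}{6}\right) \left(-172\right)} = \frac{578}{24179} + \frac{8269}{51 + \frac{3268}{3}} = \frac{578}{24179} + \frac{8269}{\frac{3421}{3}} = \frac{578}{24179} + 8269 \cdot \frac{3}{3421} = \frac{578}{24179} + \frac{24807}{3421} = \frac{601785791}{82716359}$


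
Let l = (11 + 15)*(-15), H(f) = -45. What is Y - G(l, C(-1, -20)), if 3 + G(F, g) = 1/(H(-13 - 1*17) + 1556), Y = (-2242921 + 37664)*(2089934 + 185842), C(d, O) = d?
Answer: -7583211812142220/1511 ≈ -5.0187e+12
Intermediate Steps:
Y = -5018670954432 (Y = -2205257*2275776 = -5018670954432)
l = -390 (l = 26*(-15) = -390)
G(F, g) = -4532/1511 (G(F, g) = -3 + 1/(-45 + 1556) = -3 + 1/1511 = -4532/1511)
Y - G(l, C(-1, -20)) = -5018670954432 - 1*(-4532/1511) = -5018670954432 + 4532/1511 = -7583211812142220/1511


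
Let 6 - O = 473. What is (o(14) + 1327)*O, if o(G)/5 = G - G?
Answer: -619709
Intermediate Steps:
o(G) = 0 (o(G) = 5*(G - G) = 5*0 = 0)
O = -467 (O = 6 - 1*473 = 6 - 473 = -467)
(o(14) + 1327)*O = (0 + 1327)*(-467) = 1327*(-467) = -619709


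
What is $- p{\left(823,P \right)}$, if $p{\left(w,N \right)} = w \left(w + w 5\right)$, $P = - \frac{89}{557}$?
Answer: $-4063974$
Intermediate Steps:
$P = - \frac{89}{557}$ ($P = \left(-89\right) \frac{1}{557} = - \frac{89}{557} \approx -0.15978$)
$p{\left(w,N \right)} = 6 w^{2}$ ($p{\left(w,N \right)} = w \left(w + 5 w\right) = w 6 w = 6 w^{2}$)
$- p{\left(823,P \right)} = - 6 \cdot 823^{2} = - 6 \cdot 677329 = \left(-1\right) 4063974 = -4063974$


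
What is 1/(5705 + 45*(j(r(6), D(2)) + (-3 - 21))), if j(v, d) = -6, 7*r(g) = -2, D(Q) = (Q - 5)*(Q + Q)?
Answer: 1/4355 ≈ 0.00022962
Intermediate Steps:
D(Q) = 2*Q*(-5 + Q) (D(Q) = (-5 + Q)*(2*Q) = 2*Q*(-5 + Q))
r(g) = -2/7 (r(g) = (1/7)*(-2) = -2/7)
1/(5705 + 45*(j(r(6), D(2)) + (-3 - 21))) = 1/(5705 + 45*(-6 + (-3 - 21))) = 1/(5705 + 45*(-6 - 24)) = 1/(5705 + 45*(-30)) = 1/(5705 - 1350) = 1/4355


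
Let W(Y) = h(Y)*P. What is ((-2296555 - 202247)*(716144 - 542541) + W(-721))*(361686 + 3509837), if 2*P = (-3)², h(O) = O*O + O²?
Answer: -1679446719842181351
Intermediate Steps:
h(O) = 2*O² (h(O) = O² + O² = 2*O²)
P = 9/2 (P = (½)*(-3)² = (½)*9 = 9/2 ≈ 4.5000)
W(Y) = 9*Y² (W(Y) = (2*Y²)*(9/2) = 9*Y²)
((-2296555 - 202247)*(716144 - 542541) + W(-721))*(361686 + 3509837) = ((-2296555 - 202247)*(716144 - 542541) + 9*(-721)²)*(361686 + 3509837) = (-2498802*173603 + 9*519841)*3871523 = (-433799523606 + 4678569)*3871523 = -433794845037*3871523 = -1679446719842181351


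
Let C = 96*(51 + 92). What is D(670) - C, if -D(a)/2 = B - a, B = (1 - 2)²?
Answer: -12390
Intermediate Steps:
B = 1 (B = (-1)² = 1)
D(a) = -2 + 2*a (D(a) = -2*(1 - a) = -2 + 2*a)
C = 13728 (C = 96*143 = 13728)
D(670) - C = (-2 + 2*670) - 1*13728 = (-2 + 1340) - 13728 = 1338 - 13728 = -12390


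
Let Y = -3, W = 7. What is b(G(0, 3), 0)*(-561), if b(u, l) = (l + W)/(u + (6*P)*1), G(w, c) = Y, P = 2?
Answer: -1309/3 ≈ -436.33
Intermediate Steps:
G(w, c) = -3
b(u, l) = (7 + l)/(12 + u) (b(u, l) = (l + 7)/(u + (6*2)*1) = (7 + l)/(u + 12*1) = (7 + l)/(u + 12) = (7 + l)/(12 + u))
b(G(0, 3), 0)*(-561) = ((7 + 0)/(12 - 3))*(-561) = (7/9)*(-561) = -1309/3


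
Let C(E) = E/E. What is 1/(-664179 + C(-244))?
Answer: -1/664178 ≈ -1.5056e-6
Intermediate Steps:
C(E) = 1
1/(-664179 + C(-244)) = 1/(-664179 + 1) = 1/(-664178) = -1/664178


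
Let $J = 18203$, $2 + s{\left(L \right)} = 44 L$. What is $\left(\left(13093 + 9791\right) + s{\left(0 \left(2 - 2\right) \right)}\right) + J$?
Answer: $41085$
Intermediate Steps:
$s{\left(L \right)} = -2 + 44 L$
$\left(\left(13093 + 9791\right) + s{\left(0 \left(2 - 2\right) \right)}\right) + J = \left(\left(13093 + 9791\right) - \left(2 - 44 \cdot 0 \left(2 - 2\right)\right)\right) + 18203 = \left(22884 - \left(2 - 44 \cdot 0 \cdot 0\right)\right) + 18203 = \left(22884 + \left(-2 + 44 \cdot 0\right)\right) + 18203 = \left(22884 + \left(-2 + 0\right)\right) + 18203 = \left(22884 - 2\right) + 18203 = 22882 + 18203 = 41085$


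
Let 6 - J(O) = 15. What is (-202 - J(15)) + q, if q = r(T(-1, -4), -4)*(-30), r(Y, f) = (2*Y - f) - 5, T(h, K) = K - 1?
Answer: 137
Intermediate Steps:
J(O) = -9 (J(O) = 6 - 1*15 = 6 - 15 = -9)
T(h, K) = -1 + K
r(Y, f) = -5 - f + 2*Y (r(Y, f) = (-f + 2*Y) - 5 = -5 - f + 2*Y)
q = 330 (q = (-5 - 1*(-4) + 2*(-1 - 4))*(-30) = (-5 + 4 + 2*(-5))*(-30) = (-5 + 4 - 10)*(-30) = -11*(-30) = 330)
(-202 - J(15)) + q = (-202 - 1*(-9)) + 330 = (-202 + 9) + 330 = -193 + 330 = 137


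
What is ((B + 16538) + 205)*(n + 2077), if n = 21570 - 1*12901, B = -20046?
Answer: -35494038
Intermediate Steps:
n = 8669 (n = 21570 - 12901 = 8669)
((B + 16538) + 205)*(n + 2077) = ((-20046 + 16538) + 205)*(8669 + 2077) = (-3508 + 205)*10746 = -3303*10746 = -35494038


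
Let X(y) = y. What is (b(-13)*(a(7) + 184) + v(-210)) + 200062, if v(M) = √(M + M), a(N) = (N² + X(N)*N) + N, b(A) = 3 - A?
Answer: 204686 + 2*I*√105 ≈ 2.0469e+5 + 20.494*I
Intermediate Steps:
a(N) = N + 2*N² (a(N) = (N² + N*N) + N = (N² + N²) + N = 2*N² + N = N + 2*N²)
v(M) = √2*√M (v(M) = √(2*M) = √2*√M)
(b(-13)*(a(7) + 184) + v(-210)) + 200062 = ((3 - 1*(-13))*(7*(1 + 2*7) + 184) + √2*√(-210)) + 200062 = ((3 + 13)*(7*(1 + 14) + 184) + √2*(I*√210)) + 200062 = (16*(7*15 + 184) + 2*I*√105) + 200062 = (16*(105 + 184) + 2*I*√105) + 200062 = (16*289 + 2*I*√105) + 200062 = (4624 + 2*I*√105) + 200062 = 204686 + 2*I*√105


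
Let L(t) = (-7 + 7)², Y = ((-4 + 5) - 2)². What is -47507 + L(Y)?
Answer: -47507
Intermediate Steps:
Y = 1 (Y = (1 - 2)² = (-1)² = 1)
L(t) = 0 (L(t) = 0² = 0)
-47507 + L(Y) = -47507 + 0 = -47507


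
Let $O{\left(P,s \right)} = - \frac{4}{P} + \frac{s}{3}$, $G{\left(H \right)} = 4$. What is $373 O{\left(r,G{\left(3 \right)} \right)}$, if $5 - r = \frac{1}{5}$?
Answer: $\frac{373}{2} \approx 186.5$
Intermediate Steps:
$r = \frac{24}{5}$ ($r = 5 - \frac{1}{5} = \frac{24}{5} \approx 4.8$)
$O{\left(P,s \right)} = - \frac{4}{P} + \frac{s}{3}$ ($O{\left(P,s \right)} = - \frac{4}{P} + s \frac{1}{3} = - \frac{4}{P} + \frac{s}{3}$)
$373 O{\left(r,G{\left(3 \right)} \right)} = 373 \left(- \frac{4}{\frac{24}{5}} + \frac{1}{3} \cdot 4\right) = 373 \left(\left(-4\right) \frac{5}{24} + \frac{4}{3}\right) = 373 \left(- \frac{5}{6} + \frac{4}{3}\right) = 373 \cdot \frac{1}{2} = \frac{373}{2}$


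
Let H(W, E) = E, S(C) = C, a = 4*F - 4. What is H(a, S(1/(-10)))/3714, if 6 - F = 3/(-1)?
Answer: -1/37140 ≈ -2.6925e-5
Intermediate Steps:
F = 9 (F = 6 - 3/(-1) = 6 - 3*(-1) = 6 - 1*(-3) = 6 + 3 = 9)
a = 32 (a = 4*9 - 4 = 36 - 4 = 32)
H(a, S(1/(-10)))/3714 = 1/(-10*3714) = -⅒*1/3714 = -1/37140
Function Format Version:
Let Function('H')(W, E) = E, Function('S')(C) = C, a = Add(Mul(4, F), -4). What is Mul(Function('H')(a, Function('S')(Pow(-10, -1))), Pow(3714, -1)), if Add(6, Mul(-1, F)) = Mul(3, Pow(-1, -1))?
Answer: Rational(-1, 37140) ≈ -2.6925e-5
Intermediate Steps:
F = 9 (F = Add(6, Mul(-1, Mul(3, Pow(-1, -1)))) = Add(6, Mul(-1, Mul(3, -1))) = Add(6, Mul(-1, -3)) = Add(6, 3) = 9)
a = 32 (a = Add(Mul(4, 9), -4) = Add(36, -4) = 32)
Mul(Function('H')(a, Function('S')(Pow(-10, -1))), Pow(3714, -1)) = Mul(Pow(-10, -1), Pow(3714, -1)) = Mul(Rational(-1, 10), Rational(1, 3714)) = Rational(-1, 37140)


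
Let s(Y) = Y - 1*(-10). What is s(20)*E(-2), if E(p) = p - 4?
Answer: -180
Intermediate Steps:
s(Y) = 10 + Y (s(Y) = Y + 10 = 10 + Y)
E(p) = -4 + p
s(20)*E(-2) = (10 + 20)*(-4 - 2) = 30*(-6) = -180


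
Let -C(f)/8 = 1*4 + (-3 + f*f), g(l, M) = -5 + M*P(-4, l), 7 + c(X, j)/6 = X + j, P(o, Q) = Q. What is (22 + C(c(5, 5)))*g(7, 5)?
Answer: -77340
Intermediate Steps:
c(X, j) = -42 + 6*X + 6*j (c(X, j) = -42 + 6*(X + j) = -42 + (6*X + 6*j) = -42 + 6*X + 6*j)
g(l, M) = -5 + M*l
C(f) = -8 - 8*f² (C(f) = -8*(1*4 + (-3 + f*f)) = -8*(4 + (-3 + f²)) = -8*(1 + f²) = -8 - 8*f²)
(22 + C(c(5, 5)))*g(7, 5) = (22 + (-8 - 8*(-42 + 6*5 + 6*5)²))*(-5 + 5*7) = (22 + (-8 - 8*(-42 + 30 + 30)²))*(-5 + 35) = (22 + (-8 - 8*18²))*30 = (22 + (-8 - 8*324))*30 = (22 + (-8 - 2592))*30 = (22 - 2600)*30 = -2578*30 = -77340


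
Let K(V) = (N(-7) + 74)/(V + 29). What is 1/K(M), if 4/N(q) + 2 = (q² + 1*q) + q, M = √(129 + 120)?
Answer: 957/2446 + 33*√249/2446 ≈ 0.60414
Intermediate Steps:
M = √249 ≈ 15.780
N(q) = 4/(-2 + q² + 2*q) (N(q) = 4/(-2 + ((q² + 1*q) + q)) = 4/(-2 + ((q² + q) + q)) = 4/(-2 + ((q + q²) + q)) = 4/(-2 + (q² + 2*q)) = 4/(-2 + q² + 2*q))
K(V) = 2446/(33*(29 + V)) (K(V) = (4/(-2 + (-7)² + 2*(-7)) + 74)/(V + 29) = (4/(-2 + 49 - 14) + 74)/(29 + V) = (4/33 + 74)/(29 + V) = 2446/(33*(29 + V)))
1/K(M) = 1/(2446/(33*(29 + √249))) = 957/2446 + 33*√249/2446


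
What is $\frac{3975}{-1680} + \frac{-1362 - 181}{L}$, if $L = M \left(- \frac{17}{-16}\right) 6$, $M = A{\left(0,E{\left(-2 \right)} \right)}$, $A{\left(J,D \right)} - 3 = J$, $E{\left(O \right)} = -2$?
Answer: $- \frac{1423073}{17136} \approx -83.046$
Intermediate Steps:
$A{\left(J,D \right)} = 3 + J$
$M = 3$ ($M = 3 + 0 = 3$)
$L = \frac{153}{8}$ ($L = 3 \left(- \frac{17}{-16}\right) 6 = 3 \left(\left(-17\right) \left(- \frac{1}{16}\right)\right) 6 = 3 \cdot \frac{17}{16} \cdot 6 = \frac{51}{16} \cdot 6 = \frac{153}{8} \approx 19.125$)
$\frac{3975}{-1680} + \frac{-1362 - 181}{L} = \frac{3975}{-1680} + \frac{-1362 - 181}{\frac{153}{8}} = 3975 \left(- \frac{1}{1680}\right) - \frac{12344}{153} = - \frac{265}{112} - \frac{12344}{153} = - \frac{1423073}{17136}$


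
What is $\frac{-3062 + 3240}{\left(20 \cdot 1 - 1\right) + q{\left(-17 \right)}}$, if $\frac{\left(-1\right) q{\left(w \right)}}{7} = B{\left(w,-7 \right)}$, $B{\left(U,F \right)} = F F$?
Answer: $- \frac{89}{162} \approx -0.54938$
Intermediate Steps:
$B{\left(U,F \right)} = F^{2}$
$q{\left(w \right)} = -343$ ($q{\left(w \right)} = - 7 \left(-7\right)^{2} = \left(-7\right) 49 = -343$)
$\frac{-3062 + 3240}{\left(20 \cdot 1 - 1\right) + q{\left(-17 \right)}} = \frac{-3062 + 3240}{\left(20 \cdot 1 - 1\right) - 343} = \frac{178}{\left(20 - 1\right) - 343} = \frac{178}{19 - 343} = \frac{178}{-324} = 178 \left(- \frac{1}{324}\right) = - \frac{89}{162}$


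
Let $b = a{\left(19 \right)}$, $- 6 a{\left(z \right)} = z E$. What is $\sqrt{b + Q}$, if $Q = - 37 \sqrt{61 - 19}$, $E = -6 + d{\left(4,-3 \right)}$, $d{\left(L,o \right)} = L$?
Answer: $\frac{\sqrt{57 - 333 \sqrt{42}}}{3} \approx 15.279 i$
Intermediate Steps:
$E = -2$ ($E = -6 + 4 = -2$)
$a{\left(z \right)} = \frac{z}{3}$ ($a{\left(z \right)} = - \frac{z \left(-2\right)}{6} = - \frac{\left(-2\right) z}{6} = \frac{z}{3}$)
$b = \frac{19}{3}$ ($b = \frac{1}{3} \cdot 19 = \frac{19}{3} \approx 6.3333$)
$Q = - 37 \sqrt{42} \approx -239.79$
$\sqrt{b + Q} = \sqrt{\frac{19}{3} - 37 \sqrt{42}}$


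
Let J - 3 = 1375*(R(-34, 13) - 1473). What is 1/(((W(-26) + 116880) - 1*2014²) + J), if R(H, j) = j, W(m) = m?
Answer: -1/5946839 ≈ -1.6816e-7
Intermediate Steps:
J = -2007497 (J = 3 + 1375*(13 - 1473) = 3 + 1375*(-1460) = 3 - 2007500 = -2007497)
1/(((W(-26) + 116880) - 1*2014²) + J) = 1/(((-26 + 116880) - 1*2014²) - 2007497) = 1/((116854 - 1*4056196) - 2007497) = 1/((116854 - 4056196) - 2007497) = 1/(-3939342 - 2007497) = 1/(-5946839) = -1/5946839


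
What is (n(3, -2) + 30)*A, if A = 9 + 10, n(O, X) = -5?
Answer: 475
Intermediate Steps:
A = 19
(n(3, -2) + 30)*A = (-5 + 30)*19 = 25*19 = 475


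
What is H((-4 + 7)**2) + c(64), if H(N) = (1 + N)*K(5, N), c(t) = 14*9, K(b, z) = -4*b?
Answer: -74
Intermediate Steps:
c(t) = 126
H(N) = -20 - 20*N (H(N) = (1 + N)*(-4*5) = (1 + N)*(-20) = -20 - 20*N)
H((-4 + 7)**2) + c(64) = (-20 - 20*(-4 + 7)**2) + 126 = (-20 - 20*3**2) + 126 = (-20 - 20*9) + 126 = (-20 - 180) + 126 = -200 + 126 = -74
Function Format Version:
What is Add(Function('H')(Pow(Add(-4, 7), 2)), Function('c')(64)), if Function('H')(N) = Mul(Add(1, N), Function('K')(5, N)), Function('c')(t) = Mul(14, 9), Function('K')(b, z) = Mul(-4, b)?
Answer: -74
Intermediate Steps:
Function('c')(t) = 126
Function('H')(N) = Add(-20, Mul(-20, N)) (Function('H')(N) = Mul(Add(1, N), Mul(-4, 5)) = Mul(Add(1, N), -20) = Add(-20, Mul(-20, N)))
Add(Function('H')(Pow(Add(-4, 7), 2)), Function('c')(64)) = Add(Add(-20, Mul(-20, Pow(Add(-4, 7), 2))), 126) = Add(Add(-20, Mul(-20, Pow(3, 2))), 126) = Add(Add(-20, Mul(-20, 9)), 126) = Add(Add(-20, -180), 126) = Add(-200, 126) = -74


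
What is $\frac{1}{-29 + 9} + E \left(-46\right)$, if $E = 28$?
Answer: $- \frac{25761}{20} \approx -1288.1$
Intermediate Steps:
$\frac{1}{-29 + 9} + E \left(-46\right) = \frac{1}{-29 + 9} + 28 \left(-46\right) = \frac{1}{-20} - 1288 = - \frac{1}{20} - 1288 = - \frac{25761}{20}$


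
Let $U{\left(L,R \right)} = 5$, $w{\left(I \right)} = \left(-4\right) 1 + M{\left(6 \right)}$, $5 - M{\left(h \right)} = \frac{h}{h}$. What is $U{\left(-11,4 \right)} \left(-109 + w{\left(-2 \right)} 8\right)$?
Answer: $-545$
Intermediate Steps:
$M{\left(h \right)} = 4$ ($M{\left(h \right)} = 5 - \frac{h}{h} = 5 - 1 = 4$)
$w{\left(I \right)} = 0$ ($w{\left(I \right)} = \left(-4\right) 1 + 4 = -4 + 4 = 0$)
$U{\left(-11,4 \right)} \left(-109 + w{\left(-2 \right)} 8\right) = 5 \left(-109 + 0 \cdot 8\right) = 5 \left(-109 + 0\right) = 5 \left(-109\right) = -545$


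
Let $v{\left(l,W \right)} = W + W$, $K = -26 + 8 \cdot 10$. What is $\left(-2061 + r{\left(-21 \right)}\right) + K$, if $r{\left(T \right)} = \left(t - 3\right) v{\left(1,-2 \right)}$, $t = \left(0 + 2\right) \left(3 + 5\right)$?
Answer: $-2059$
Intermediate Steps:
$t = 16$ ($t = 2 \cdot 8 = 16$)
$K = 54$ ($K = -26 + 80 = 54$)
$v{\left(l,W \right)} = 2 W$
$r{\left(T \right)} = -52$ ($r{\left(T \right)} = \left(16 - 3\right) 2 \left(-2\right) = 13 \left(-4\right) = -52$)
$\left(-2061 + r{\left(-21 \right)}\right) + K = \left(-2061 - 52\right) + 54 = -2113 + 54 = -2059$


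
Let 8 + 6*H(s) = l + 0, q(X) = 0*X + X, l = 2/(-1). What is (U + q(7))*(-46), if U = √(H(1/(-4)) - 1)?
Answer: -322 - 92*I*√6/3 ≈ -322.0 - 75.118*I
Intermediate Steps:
l = -2 (l = 2*(-1) = -2)
q(X) = X (q(X) = 0 + X = X)
H(s) = -5/3 (H(s) = -4/3 + (-2 + 0)/6 = -4/3 + (⅙)*(-2) = -4/3 - ⅓ = -5/3)
U = 2*I*√6/3 (U = √(-5/3 - 1) = √(-8/3) = 2*I*√6/3 ≈ 1.633*I)
(U + q(7))*(-46) = (2*I*√6/3 + 7)*(-46) = (7 + 2*I*√6/3)*(-46) = -322 - 92*I*√6/3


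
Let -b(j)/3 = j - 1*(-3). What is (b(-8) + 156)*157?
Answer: 26847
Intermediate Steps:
b(j) = -9 - 3*j (b(j) = -3*(j - 1*(-3)) = -3*(j + 3) = -3*(3 + j) = -9 - 3*j)
(b(-8) + 156)*157 = ((-9 - 3*(-8)) + 156)*157 = ((-9 + 24) + 156)*157 = (15 + 156)*157 = 171*157 = 26847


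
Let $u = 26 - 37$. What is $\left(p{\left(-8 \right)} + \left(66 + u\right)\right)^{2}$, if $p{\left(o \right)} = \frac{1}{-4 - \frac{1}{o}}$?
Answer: $\frac{2879809}{961} \approx 2996.7$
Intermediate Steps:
$u = -11$
$\left(p{\left(-8 \right)} + \left(66 + u\right)\right)^{2} = \left(\left(-1\right) \left(-8\right) \frac{1}{1 + 4 \left(-8\right)} + \left(66 - 11\right)\right)^{2} = \left(\left(-1\right) \left(-8\right) \frac{1}{1 - 32} + 55\right)^{2} = \left(\left(-1\right) \left(-8\right) \frac{1}{-31} + 55\right)^{2} = \left(\left(-1\right) \left(-8\right) \left(- \frac{1}{31}\right) + 55\right)^{2} = \left(- \frac{8}{31} + 55\right)^{2} = \left(\frac{1697}{31}\right)^{2} = \frac{2879809}{961}$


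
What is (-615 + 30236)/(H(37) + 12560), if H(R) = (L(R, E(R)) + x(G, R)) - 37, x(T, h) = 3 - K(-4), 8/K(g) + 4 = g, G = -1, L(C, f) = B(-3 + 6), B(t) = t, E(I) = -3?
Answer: 29621/12530 ≈ 2.3640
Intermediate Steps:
L(C, f) = 3 (L(C, f) = -3 + 6 = 3)
K(g) = 8/(-4 + g)
x(T, h) = 4 (x(T, h) = 3 - 8/(-4 - 4) = 3 - 8/(-8) = 3 - 8*(-1)/8 = 3 - 1*(-1) = 3 + 1 = 4)
H(R) = -30 (H(R) = (3 + 4) - 37 = 7 - 37 = -30)
(-615 + 30236)/(H(37) + 12560) = (-615 + 30236)/(-30 + 12560) = 29621/12530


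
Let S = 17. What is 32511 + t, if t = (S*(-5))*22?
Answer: 30641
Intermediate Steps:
t = -1870 (t = (17*(-5))*22 = -85*22 = -1870)
32511 + t = 32511 - 1870 = 30641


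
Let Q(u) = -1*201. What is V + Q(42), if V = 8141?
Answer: 7940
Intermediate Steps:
Q(u) = -201
V + Q(42) = 8141 - 201 = 7940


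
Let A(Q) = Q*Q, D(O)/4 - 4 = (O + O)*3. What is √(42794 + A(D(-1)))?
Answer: 3*√4762 ≈ 207.02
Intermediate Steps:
D(O) = 16 + 24*O (D(O) = 16 + 4*((O + O)*3) = 16 + 4*((2*O)*3) = 16 + 4*(6*O) = 16 + 24*O)
A(Q) = Q²
√(42794 + A(D(-1))) = √(42794 + (16 + 24*(-1))²) = √(42794 + (16 - 24)²) = √(42794 + (-8)²) = √(42794 + 64) = √42858 = 3*√4762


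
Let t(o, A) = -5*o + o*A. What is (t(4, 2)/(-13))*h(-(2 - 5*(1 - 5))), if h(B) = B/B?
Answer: 12/13 ≈ 0.92308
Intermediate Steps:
t(o, A) = -5*o + A*o
h(B) = 1
(t(4, 2)/(-13))*h(-(2 - 5*(1 - 5))) = ((4*(-5 + 2))/(-13))*1 = ((4*(-3))*(-1/13))*1 = -12*(-1/13)*1 = (12/13)*1 = 12/13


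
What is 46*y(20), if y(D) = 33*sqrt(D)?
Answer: 3036*sqrt(5) ≈ 6788.7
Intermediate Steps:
46*y(20) = 46*(33*sqrt(20)) = 46*(33*(2*sqrt(5))) = 46*(66*sqrt(5)) = 3036*sqrt(5)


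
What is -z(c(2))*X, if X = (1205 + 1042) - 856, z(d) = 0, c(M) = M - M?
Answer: 0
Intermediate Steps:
c(M) = 0
X = 1391 (X = 2247 - 856 = 1391)
-z(c(2))*X = -0*1391 = -1*0 = 0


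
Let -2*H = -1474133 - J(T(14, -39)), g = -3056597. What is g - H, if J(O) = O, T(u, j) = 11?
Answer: -3793669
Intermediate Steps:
H = 737072 (H = -(-1474133 - 1*11)/2 = -(-1474133 - 11)/2 = -1/2*(-1474144) = 737072)
g - H = -3056597 - 1*737072 = -3056597 - 737072 = -3793669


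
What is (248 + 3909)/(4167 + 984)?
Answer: 4157/5151 ≈ 0.80703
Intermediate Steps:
(248 + 3909)/(4167 + 984) = 4157/5151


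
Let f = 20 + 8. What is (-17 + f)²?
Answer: 121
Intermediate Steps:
f = 28
(-17 + f)² = (-17 + 28)² = 11² = 121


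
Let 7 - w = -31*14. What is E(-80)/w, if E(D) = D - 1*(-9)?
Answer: -71/441 ≈ -0.16100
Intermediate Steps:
E(D) = 9 + D (E(D) = D + 9 = 9 + D)
w = 441 (w = 7 - (-31)*14 = 7 - 1*(-434) = 7 + 434 = 441)
E(-80)/w = (9 - 80)/441 = -71*1/441 = -71/441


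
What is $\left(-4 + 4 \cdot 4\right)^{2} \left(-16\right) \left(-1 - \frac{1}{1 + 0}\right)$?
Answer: $4608$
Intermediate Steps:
$\left(-4 + 4 \cdot 4\right)^{2} \left(-16\right) \left(-1 - \frac{1}{1 + 0}\right) = \left(-4 + 16\right)^{2} \left(-16\right) \left(-1 - 1^{-1}\right) = 12^{2} \left(-16\right) \left(-1 - 1\right) = 144 \left(-16\right) \left(-1 - 1\right) = \left(-2304\right) \left(-2\right) = 4608$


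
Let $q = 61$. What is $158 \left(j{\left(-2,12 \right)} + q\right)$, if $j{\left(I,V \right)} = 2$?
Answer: $9954$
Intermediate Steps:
$158 \left(j{\left(-2,12 \right)} + q\right) = 158 \left(2 + 61\right) = 158 \cdot 63 = 9954$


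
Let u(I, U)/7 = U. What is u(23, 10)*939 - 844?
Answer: 64886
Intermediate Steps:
u(I, U) = 7*U
u(23, 10)*939 - 844 = (7*10)*939 - 844 = 70*939 - 844 = 65730 - 844 = 64886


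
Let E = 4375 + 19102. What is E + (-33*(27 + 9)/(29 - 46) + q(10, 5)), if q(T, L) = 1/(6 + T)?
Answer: 6404769/272 ≈ 23547.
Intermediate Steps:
E = 23477
E + (-33*(27 + 9)/(29 - 46) + q(10, 5)) = 23477 + (-33*(27 + 9)/(29 - 46) + 1/(6 + 10)) = 23477 + (-1188/(-17) + 1/16) = 23477 + (-1188*(-1)/17 + 1/16) = 23477 + (-33*(-36/17) + 1/16) = 23477 + (1188/17 + 1/16) = 23477 + 19025/272 = 6404769/272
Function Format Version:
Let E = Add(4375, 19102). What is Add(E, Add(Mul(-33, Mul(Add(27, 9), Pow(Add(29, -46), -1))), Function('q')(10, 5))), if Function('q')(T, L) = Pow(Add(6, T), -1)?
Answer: Rational(6404769, 272) ≈ 23547.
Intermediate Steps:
E = 23477
Add(E, Add(Mul(-33, Mul(Add(27, 9), Pow(Add(29, -46), -1))), Function('q')(10, 5))) = Add(23477, Add(Mul(-33, Mul(Add(27, 9), Pow(Add(29, -46), -1))), Pow(Add(6, 10), -1))) = Add(23477, Add(Mul(-33, Mul(36, Pow(-17, -1))), Pow(16, -1))) = Add(23477, Add(Mul(-33, Mul(36, Rational(-1, 17))), Rational(1, 16))) = Add(23477, Add(Mul(-33, Rational(-36, 17)), Rational(1, 16))) = Add(23477, Add(Rational(1188, 17), Rational(1, 16))) = Add(23477, Rational(19025, 272)) = Rational(6404769, 272)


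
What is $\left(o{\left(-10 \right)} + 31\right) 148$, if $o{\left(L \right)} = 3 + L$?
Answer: $3552$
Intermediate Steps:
$\left(o{\left(-10 \right)} + 31\right) 148 = \left(\left(3 - 10\right) + 31\right) 148 = \left(-7 + 31\right) 148 = 24 \cdot 148 = 3552$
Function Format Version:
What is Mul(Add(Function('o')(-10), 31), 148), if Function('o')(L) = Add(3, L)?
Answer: 3552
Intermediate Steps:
Mul(Add(Function('o')(-10), 31), 148) = Mul(Add(Add(3, -10), 31), 148) = Mul(Add(-7, 31), 148) = Mul(24, 148) = 3552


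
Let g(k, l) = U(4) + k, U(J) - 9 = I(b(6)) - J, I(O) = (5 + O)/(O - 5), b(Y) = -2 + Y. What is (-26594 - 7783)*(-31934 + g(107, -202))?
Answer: 1094254287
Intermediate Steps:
I(O) = (5 + O)/(-5 + O)
U(J) = -J (U(J) = 9 + ((5 + (-2 + 6))/(-5 + (-2 + 6)) - J) = 9 + ((5 + 4)/(-5 + 4) - J) = 9 + (9/(-1) - J) = 9 + (-1*9 - J) = 9 + (-9 - J) = -J)
g(k, l) = -4 + k (g(k, l) = -1*4 + k = -4 + k)
(-26594 - 7783)*(-31934 + g(107, -202)) = (-26594 - 7783)*(-31934 + (-4 + 107)) = -34377*(-31934 + 103) = -34377*(-31831) = 1094254287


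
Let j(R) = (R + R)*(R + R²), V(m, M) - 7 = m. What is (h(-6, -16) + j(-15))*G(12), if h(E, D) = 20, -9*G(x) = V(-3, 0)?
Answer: 25120/9 ≈ 2791.1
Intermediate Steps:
V(m, M) = 7 + m
G(x) = -4/9 (G(x) = -(7 - 3)/9 = -⅑*4 = -4/9)
j(R) = 2*R*(R + R²) (j(R) = (2*R)*(R + R²) = 2*R*(R + R²))
(h(-6, -16) + j(-15))*G(12) = (20 + 2*(-15)²*(1 - 15))*(-4/9) = (20 + 2*225*(-14))*(-4/9) = (20 - 6300)*(-4/9) = -6280*(-4/9) = 25120/9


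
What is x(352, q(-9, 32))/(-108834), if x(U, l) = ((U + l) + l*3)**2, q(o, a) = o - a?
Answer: -17672/54417 ≈ -0.32475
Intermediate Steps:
x(U, l) = (U + 4*l)**2 (x(U, l) = ((U + l) + 3*l)**2 = (U + 4*l)**2)
x(352, q(-9, 32))/(-108834) = (352 + 4*(-9 - 1*32))**2/(-108834) = (352 + 4*(-9 - 32))**2*(-1/108834) = (352 + 4*(-41))**2*(-1/108834) = (352 - 164)**2*(-1/108834) = 188**2*(-1/108834) = 35344*(-1/108834) = -17672/54417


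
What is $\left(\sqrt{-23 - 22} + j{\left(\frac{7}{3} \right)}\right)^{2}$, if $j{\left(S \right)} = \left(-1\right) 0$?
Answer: $-45$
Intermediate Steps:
$j{\left(S \right)} = 0$
$\left(\sqrt{-23 - 22} + j{\left(\frac{7}{3} \right)}\right)^{2} = \left(\sqrt{-23 - 22} + 0\right)^{2} = \left(\sqrt{-45} + 0\right)^{2} = \left(3 i \sqrt{5} + 0\right)^{2} = \left(3 i \sqrt{5}\right)^{2} = -45$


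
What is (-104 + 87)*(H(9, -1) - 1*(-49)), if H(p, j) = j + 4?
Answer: -884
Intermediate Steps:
H(p, j) = 4 + j
(-104 + 87)*(H(9, -1) - 1*(-49)) = (-104 + 87)*((4 - 1) - 1*(-49)) = -17*(3 + 49) = -17*52 = -884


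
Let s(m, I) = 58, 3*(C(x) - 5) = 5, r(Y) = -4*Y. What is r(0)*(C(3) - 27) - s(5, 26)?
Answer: -58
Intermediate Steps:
C(x) = 20/3 (C(x) = 5 + (⅓)*5 = 5 + 5/3 = 20/3)
r(0)*(C(3) - 27) - s(5, 26) = (-4*0)*(20/3 - 27) - 1*58 = 0*(-61/3) - 58 = 0 - 58 = -58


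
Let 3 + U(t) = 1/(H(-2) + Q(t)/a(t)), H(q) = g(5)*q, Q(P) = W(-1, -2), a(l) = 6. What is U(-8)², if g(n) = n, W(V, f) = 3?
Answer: 3481/361 ≈ 9.6427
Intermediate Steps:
Q(P) = 3
H(q) = 5*q
U(t) = -59/19 (U(t) = -3 + 1/(5*(-2) + 3/6) = -3 + 1/(-10 + 3*(⅙)) = -3 + 1/(-10 + ½) = -3 + 1/(-19/2) = -3 - 2/19 = -59/19)
U(-8)² = (-59/19)² = 3481/361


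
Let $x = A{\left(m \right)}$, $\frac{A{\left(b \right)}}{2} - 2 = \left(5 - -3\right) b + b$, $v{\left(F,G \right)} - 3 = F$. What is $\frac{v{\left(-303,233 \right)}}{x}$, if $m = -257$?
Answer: $\frac{150}{2311} \approx 0.064907$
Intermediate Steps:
$v{\left(F,G \right)} = 3 + F$
$A{\left(b \right)} = 4 + 18 b$ ($A{\left(b \right)} = 4 + 2 \left(\left(5 - -3\right) b + b\right) = 4 + 2 \left(\left(5 + 3\right) b + b\right) = 4 + 2 \left(8 b + b\right) = 4 + 2 \cdot 9 b = 4 + 18 b$)
$x = -4622$ ($x = 4 + 18 \left(-257\right) = 4 - 4626 = -4622$)
$\frac{v{\left(-303,233 \right)}}{x} = \frac{3 - 303}{-4622} = \left(-300\right) \left(- \frac{1}{4622}\right) = \frac{150}{2311}$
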